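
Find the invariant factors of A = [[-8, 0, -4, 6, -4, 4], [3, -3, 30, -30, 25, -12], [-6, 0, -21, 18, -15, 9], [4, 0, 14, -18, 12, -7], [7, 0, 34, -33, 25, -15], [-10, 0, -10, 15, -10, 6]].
The Jordan structure of A has elementary divisors (x + 4), (x + 3)^3, (x + 3)^2. Arranging the block sizes at each eigenvalue in decreasing order and taking row products gives the invariant factors.

Invariant factors (smallest first, each dividing the next): (x + 3)^2, (x + 3)^3(x + 4).

Check: the last factor (x + 3)^3(x + 4) is the minimal polynomial, and the product (x + 3)^5(x + 4) is the characteristic polynomial.

(x + 3)^2, (x + 3)^3(x + 4)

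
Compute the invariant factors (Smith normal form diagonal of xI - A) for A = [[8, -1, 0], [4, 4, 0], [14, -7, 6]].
x - 6, (x - 6)^2

The Jordan structure of A has elementary divisors (x - 6)^2, (x - 6). Arranging the block sizes at each eigenvalue in decreasing order and taking row products gives the invariant factors.

Invariant factors (smallest first, each dividing the next): x - 6, (x - 6)^2.

Check: the last factor (x - 6)^2 is the minimal polynomial, and the product (x - 6)^3 is the characteristic polynomial.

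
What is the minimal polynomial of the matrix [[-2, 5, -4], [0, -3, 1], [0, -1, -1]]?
m_A(x) = (x + 2)^3

The characteristic polynomial factors as (x + 2)^3. The minimal polynomial is ∏(x - λ)^{k_λ} where k_λ is the size of the largest Jordan block at λ.

For λ = -2: rank(A + 2I) = 2, and the largest Jordan block has size 3 (the smallest k with rank((A + 2I)^k) = rank((A + 2I)^(k+1))).

So m_A(x) = (x + 2)^3.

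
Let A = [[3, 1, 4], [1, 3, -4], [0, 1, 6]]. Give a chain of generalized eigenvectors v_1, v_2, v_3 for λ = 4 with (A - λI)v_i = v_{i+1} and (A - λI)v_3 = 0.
v_1 = [[1, 0, 0]]^T, v_2 = [[-1, 1, 0]]^T, v_3 = [[2, -2, 1]]^T

We seek v_1 ∈ ker((A - 4I)^3) \ ker((A - 4I)^2), then set v_{i+1} = (A - 4I) v_i.

One such chain is v_1 = [[1, 0, 0]]^T, v_2 = [[-1, 1, 0]]^T, v_3 = [[2, -2, 1]]^T. Check: (A - 4I) v_3 = [[0, 0, 0]]^T = 0.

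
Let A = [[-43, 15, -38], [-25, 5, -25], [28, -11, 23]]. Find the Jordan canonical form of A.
The characteristic polynomial is det(xI - A) = (x + 5)^3, so the eigenvalues are -5 (algebraic multiplicity 3).

For λ = -5: rank(A + 5I) = 2, rank((A + 5I)^2) = 1, rank((A + 5I)^3) = 0. The eigenspace has dimension 3 - 2 = 1, so there is 1 Jordan block; the rank sequence gives block sizes [3].

Assembling the blocks gives the Jordan form J above.

J = [[-5, 1, 0], [0, -5, 1], [0, 0, -5]]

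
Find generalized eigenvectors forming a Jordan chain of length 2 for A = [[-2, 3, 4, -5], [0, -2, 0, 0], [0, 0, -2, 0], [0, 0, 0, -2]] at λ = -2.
We seek v_1 ∈ ker((A + 2I)^2) \ ker(A + 2I), then set v_{i+1} = (A + 2I) v_i.

One such chain is v_1 = [[6, -3, 0, -2]]^T, v_2 = [[1, 0, 0, 0]]^T. Check: (A + 2I) v_2 = [[0, 0, 0, 0]]^T = 0.

v_1 = [[6, -3, 0, -2]]^T, v_2 = [[1, 0, 0, 0]]^T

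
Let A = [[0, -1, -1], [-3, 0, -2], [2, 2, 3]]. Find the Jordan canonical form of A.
J = [[1, 1, 0], [0, 1, 1], [0, 0, 1]]

The characteristic polynomial is det(xI - A) = (x - 1)^3, so the eigenvalues are 1 (algebraic multiplicity 3).

For λ = 1: rank(A - I) = 2, rank((A - I)^2) = 1, rank((A - I)^3) = 0. The eigenspace has dimension 3 - 2 = 1, so there is 1 Jordan block; the rank sequence gives block sizes [3].

Assembling the blocks gives the Jordan form J above.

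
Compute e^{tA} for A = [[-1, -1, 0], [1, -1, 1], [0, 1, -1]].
e^{tA} = [[(2 - t^2)*e^{-t}/2, -t*e^{-t}, -t^2*e^{-t}/2], [t*e^{-t}, e^{-t}, t*e^{-t}], [t^2*e^{-t}/2, t*e^{-t}, (t^2 + 2)*e^{-t}/2]]

A has Jordan form J = [[-1, 1, 0], [0, -1, 1], [0, 0, -1]] with A = PJP^{-1}, so e^{tA} = P e^{tJ} P^{-1}.

For a Jordan block J_k(λ), e^{tJ_k(λ)} = e^{λt} · (I + tN + t^2 N^2/2! + ... + t^{k-1} N^{k-1}/(k-1)!) where N is the nilpotent superdiagonal part.

Assembling the blocks and conjugating back gives the entries of e^{tA} as shown above.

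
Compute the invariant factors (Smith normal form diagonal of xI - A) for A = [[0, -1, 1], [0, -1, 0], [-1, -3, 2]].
The Jordan structure of A has elementary divisors (x + 1), (x - 1)^2. Arranging the block sizes at each eigenvalue in decreasing order and taking row products gives the invariant factors.

Invariant factors (smallest first, each dividing the next): (x - 1)^2(x + 1).

Check: the last factor (x - 1)^2(x + 1) is the minimal polynomial, and the product (x - 1)^2(x + 1) is the characteristic polynomial.

(x - 1)^2(x + 1)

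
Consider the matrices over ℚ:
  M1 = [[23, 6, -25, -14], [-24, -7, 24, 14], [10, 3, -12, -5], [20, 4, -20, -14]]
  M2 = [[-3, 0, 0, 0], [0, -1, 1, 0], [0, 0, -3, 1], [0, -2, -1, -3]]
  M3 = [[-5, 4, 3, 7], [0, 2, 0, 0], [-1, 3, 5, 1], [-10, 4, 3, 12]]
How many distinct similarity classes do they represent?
Characteristic polynomials: χ_{M1} = (x + 2)^2(x + 3)^2, χ_{M2} = (x + 2)^2(x + 3)^2, χ_{M3} = (x - 5)^2(x - 2)^2.

{M1}: invariant factors (x + 2)^2(x + 3)^2.

{M2}: invariant factors x + 3, (x + 2)^2(x + 3).

{M3}: invariant factors (x - 5)^2(x - 2)^2.

Matrices are similar if and only if their invariant-factor lists agree; the partition into similarity classes is {M1}, {M2}, {M3}.

3 classes: {M1}, {M2}, {M3}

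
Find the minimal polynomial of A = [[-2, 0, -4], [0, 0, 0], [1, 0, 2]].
The characteristic polynomial factors as x^3. The minimal polynomial is ∏(x - λ)^{k_λ} where k_λ is the size of the largest Jordan block at λ.

For λ = 0: rank(A) = 1, and the largest Jordan block has size 2 (the smallest k with rank(A^k) = rank(A^(k+1))).

So m_A(x) = x^2.

m_A(x) = x^2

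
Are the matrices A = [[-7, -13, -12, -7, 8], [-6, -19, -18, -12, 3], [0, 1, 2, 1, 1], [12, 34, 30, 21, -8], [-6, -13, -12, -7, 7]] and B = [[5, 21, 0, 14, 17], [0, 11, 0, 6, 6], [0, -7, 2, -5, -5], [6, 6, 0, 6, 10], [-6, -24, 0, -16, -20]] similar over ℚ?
No.

Both have characteristic polynomial (x - 2)^3(x + 1)^2, but the minimal polynomial of A is (x - 2)^2(x + 1) while the minimal polynomial of B is (x - 2)^2(x + 1)^2. The minimal polynomial is a similarity invariant, so A and B are not similar.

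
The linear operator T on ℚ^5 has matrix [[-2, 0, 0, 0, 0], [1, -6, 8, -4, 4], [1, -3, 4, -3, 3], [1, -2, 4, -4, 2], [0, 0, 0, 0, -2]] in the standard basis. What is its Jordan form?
J = [[-2, 1, 0, 0, 0], [0, -2, 0, 0, 0], [0, 0, -2, 1, 0], [0, 0, 0, -2, 0], [0, 0, 0, 0, -2]]

The characteristic polynomial is det(xI - A) = (x + 2)^5, so the eigenvalues are -2 (algebraic multiplicity 5).

For λ = -2: rank(A + 2I) = 2, rank((A + 2I)^2) = 0. The eigenspace has dimension 5 - 2 = 3, so there are 3 Jordan blocks; the rank sequence gives block sizes [2, 2, 1].

Assembling the blocks gives the Jordan form J above.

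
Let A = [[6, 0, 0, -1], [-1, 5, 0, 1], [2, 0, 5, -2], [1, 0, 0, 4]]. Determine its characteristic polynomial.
χ_A(x) = (x - 5)^4

xI - A = [[x - 6, 0, 0, 1], [1, x - 5, 0, -1], [-2, 0, x - 5, 2], [-1, 0, 0, x - 4]].

Expanding det(xI - A) along the first row:
det(xI - A) = + (x - 6)·det([[x - 5, 0, -1], [0, x - 5, 2], [0, 0, x - 4]]) - (0)·det([[1, 0, -1], [-2, x - 5, 2], [-1, 0, x - 4]]) + (0)·det([[1, x - 5, -1], [-2, 0, 2], [-1, 0, x - 4]]) - (1)·det([[1, x - 5, 0], [-2, 0, x - 5], [-1, 0, 0]]).

Evaluating gives χ_A(x) = x^4 - 20x^3 + 150x^2 - 500x + 625 = (x - 5)^4.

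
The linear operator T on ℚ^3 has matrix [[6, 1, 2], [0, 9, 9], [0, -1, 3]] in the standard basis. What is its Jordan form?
J = [[6, 1, 0], [0, 6, 1], [0, 0, 6]]

The characteristic polynomial is det(xI - A) = (x - 6)^3, so the eigenvalues are 6 (algebraic multiplicity 3).

For λ = 6: rank(A - 6I) = 2, rank((A - 6I)^2) = 1, rank((A - 6I)^3) = 0. The eigenspace has dimension 3 - 2 = 1, so there is 1 Jordan block; the rank sequence gives block sizes [3].

Assembling the blocks gives the Jordan form J above.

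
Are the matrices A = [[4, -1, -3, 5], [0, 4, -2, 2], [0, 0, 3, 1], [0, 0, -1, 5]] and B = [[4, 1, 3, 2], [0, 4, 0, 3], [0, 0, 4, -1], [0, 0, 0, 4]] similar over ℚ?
Two matrices over a field are similar if and only if they have the same invariant factors.

Both A and B have characteristic polynomial (x - 4)^4 and minimal polynomial (x - 4)^2. Computing further, both have invariant factors (x - 4)^2, (x - 4)^2. Hence A and B are similar.

Yes.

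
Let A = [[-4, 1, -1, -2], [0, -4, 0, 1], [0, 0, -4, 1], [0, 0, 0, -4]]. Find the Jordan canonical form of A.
The characteristic polynomial is det(xI - A) = (x + 4)^4, so the eigenvalues are -4 (algebraic multiplicity 4).

For λ = -4: rank(A + 4I) = 2, rank((A + 4I)^2) = 0. The eigenspace has dimension 4 - 2 = 2, so there are 2 Jordan blocks; the rank sequence gives block sizes [2, 2].

Assembling the blocks gives the Jordan form J above.

J = [[-4, 1, 0, 0], [0, -4, 0, 0], [0, 0, -4, 1], [0, 0, 0, -4]]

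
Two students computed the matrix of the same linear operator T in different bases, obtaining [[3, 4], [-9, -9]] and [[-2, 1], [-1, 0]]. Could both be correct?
No.

trace(A) = -6 but trace(B) = -2. The trace is a similarity invariant, so A and B are not similar.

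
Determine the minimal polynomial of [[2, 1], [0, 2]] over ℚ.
The characteristic polynomial factors as (x - 2)^2. The minimal polynomial is ∏(x - λ)^{k_λ} where k_λ is the size of the largest Jordan block at λ.

For λ = 2: rank(A - 2I) = 1, and the largest Jordan block has size 2 (the smallest k with rank((A - 2I)^k) = rank((A - 2I)^(k+1))).

So m_A(x) = (x - 2)^2.

m_A(x) = (x - 2)^2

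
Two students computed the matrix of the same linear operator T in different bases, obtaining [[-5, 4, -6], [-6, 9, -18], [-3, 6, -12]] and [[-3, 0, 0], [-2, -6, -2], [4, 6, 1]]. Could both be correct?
Yes.

Two matrices over a field are similar if and only if they have the same invariant factors.

Both A and B have characteristic polynomial (x + 2)(x + 3)^2 and minimal polynomial (x + 2)(x + 3). Computing further, both have invariant factors x + 3, (x + 2)(x + 3). Hence A and B are similar.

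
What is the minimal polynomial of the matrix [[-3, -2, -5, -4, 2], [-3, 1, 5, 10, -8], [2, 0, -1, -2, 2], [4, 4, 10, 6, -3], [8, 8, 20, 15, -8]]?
The characteristic polynomial factors as (x + 1)^5. The minimal polynomial is ∏(x - λ)^{k_λ} where k_λ is the size of the largest Jordan block at λ.

For λ = -1: rank(A + I) = 3, and the largest Jordan block has size 3 (the smallest k with rank((A + I)^k) = rank((A + I)^(k+1))).

So m_A(x) = (x + 1)^3.

m_A(x) = (x + 1)^3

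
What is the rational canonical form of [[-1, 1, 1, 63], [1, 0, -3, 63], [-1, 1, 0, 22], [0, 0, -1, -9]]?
R = [[0, 0, 0, -32], [1, 0, 0, -48], [0, 1, 0, -34], [0, 0, 1, -10]]

The invariant factors of A (the non-unit diagonal entries of the Smith normal form of xI - A over ℚ[x]) are (x + 4)^2(x^2 + 2x + 2), each dividing the next. The characteristic polynomial is their product, (x + 4)^2(x^2 + 2x + 2).

The rational canonical form is the block-diagonal matrix of companion matrices C(f_i):
R = [[0, 0, 0, -32], [1, 0, 0, -48], [0, 1, 0, -34], [0, 0, 1, -10]].

Note the characteristic polynomial does not split into linear factors over ℚ, so A has no Jordan form over ℚ; the rational canonical form exists over any field.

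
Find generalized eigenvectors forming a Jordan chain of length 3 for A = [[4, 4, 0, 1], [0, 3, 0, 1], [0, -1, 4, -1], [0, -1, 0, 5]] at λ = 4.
We seek v_1 ∈ ker((A - 4I)^3) \ ker((A - 4I)^2), then set v_{i+1} = (A - 4I) v_i.

One such chain is v_1 = [[-1, 0, 0, 1]]^T, v_2 = [[1, 1, -1, 1]]^T, v_3 = [[5, 0, -2, 0]]^T. Check: (A - 4I) v_3 = [[0, 0, 0, 0]]^T = 0.

v_1 = [[-1, 0, 0, 1]]^T, v_2 = [[1, 1, -1, 1]]^T, v_3 = [[5, 0, -2, 0]]^T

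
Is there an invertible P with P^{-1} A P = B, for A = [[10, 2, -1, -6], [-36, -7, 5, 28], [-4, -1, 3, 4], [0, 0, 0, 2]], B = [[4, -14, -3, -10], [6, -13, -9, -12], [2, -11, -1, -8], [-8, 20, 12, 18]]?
Yes.

Two matrices over a field are similar if and only if they have the same invariant factors.

Both A and B have characteristic polynomial (x - 2)^4 and minimal polynomial (x - 2)^3. Computing further, both have invariant factors x - 2, (x - 2)^3. Hence A and B are similar.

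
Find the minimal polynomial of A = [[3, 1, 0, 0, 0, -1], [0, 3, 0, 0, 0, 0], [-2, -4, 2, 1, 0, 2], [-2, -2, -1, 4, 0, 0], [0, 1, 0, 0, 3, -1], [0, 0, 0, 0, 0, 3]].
The characteristic polynomial factors as (x - 3)^6. The minimal polynomial is ∏(x - λ)^{k_λ} where k_λ is the size of the largest Jordan block at λ.

For λ = 3: rank(A - 3I) = 2, and the largest Jordan block has size 2 (the smallest k with rank((A - 3I)^k) = rank((A - 3I)^(k+1))).

So m_A(x) = (x - 3)^2.

m_A(x) = (x - 3)^2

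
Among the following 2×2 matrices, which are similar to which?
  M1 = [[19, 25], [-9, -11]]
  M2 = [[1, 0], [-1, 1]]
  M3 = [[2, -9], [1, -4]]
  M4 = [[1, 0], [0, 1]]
Characteristic polynomials: χ_{M1} = (x - 4)^2, χ_{M2} = (x - 1)^2, χ_{M3} = (x + 1)^2, χ_{M4} = (x - 1)^2.

{M1}: invariant factors (x - 4)^2.

{M2}: invariant factors (x - 1)^2.

{M3}: invariant factors (x + 1)^2.

{M4}: invariant factors x - 1, x - 1.

Matrices are similar if and only if their invariant-factor lists agree; the partition into similarity classes is {M1}, {M2}, {M3}, {M4}.

4 classes: {M1}, {M2}, {M3}, {M4}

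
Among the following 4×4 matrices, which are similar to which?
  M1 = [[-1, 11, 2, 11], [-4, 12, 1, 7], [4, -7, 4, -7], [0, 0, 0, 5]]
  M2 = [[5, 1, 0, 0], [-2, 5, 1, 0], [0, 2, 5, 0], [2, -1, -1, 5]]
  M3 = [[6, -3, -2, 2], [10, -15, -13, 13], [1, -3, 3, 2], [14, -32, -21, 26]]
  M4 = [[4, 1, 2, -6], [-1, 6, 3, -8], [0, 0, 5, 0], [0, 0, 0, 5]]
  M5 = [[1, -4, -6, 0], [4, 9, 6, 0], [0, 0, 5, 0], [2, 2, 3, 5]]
2 classes: {M1, M2, M3, M4}, {M5}

Characteristic polynomials: χ_{M1} = (x - 5)^4, χ_{M2} = (x - 5)^4, χ_{M3} = (x - 5)^4, χ_{M4} = (x - 5)^4, χ_{M5} = (x - 5)^4.

{M1, M2, M3, M4}: invariant factors x - 5, (x - 5)^3.

{M5}: invariant factors x - 5, x - 5, (x - 5)^2.

Matrices are similar if and only if their invariant-factor lists agree; the partition into similarity classes is {M1, M2, M3, M4}, {M5}.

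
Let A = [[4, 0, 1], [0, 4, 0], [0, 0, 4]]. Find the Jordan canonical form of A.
J = [[4, 1, 0], [0, 4, 0], [0, 0, 4]]

The characteristic polynomial is det(xI - A) = (x - 4)^3, so the eigenvalues are 4 (algebraic multiplicity 3).

For λ = 4: rank(A - 4I) = 1, rank((A - 4I)^2) = 0. The eigenspace has dimension 3 - 1 = 2, so there are 2 Jordan blocks; the rank sequence gives block sizes [2, 1].

Assembling the blocks gives the Jordan form J above.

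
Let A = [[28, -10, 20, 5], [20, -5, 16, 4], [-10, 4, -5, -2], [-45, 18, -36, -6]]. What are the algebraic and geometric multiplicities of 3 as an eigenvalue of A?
The characteristic polynomial is (x - 3)^4, so the factor x - 3 appears with exponent 4: the algebraic multiplicity is 4.

rank(A - 3I) = 1, so the eigenspace has dimension 4 - 1 = 3: the geometric multiplicity is 3.

Since 3 < 4, A is not diagonalizable.

algebraic multiplicity 4, geometric multiplicity 3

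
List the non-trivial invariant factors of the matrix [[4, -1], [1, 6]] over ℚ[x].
The Jordan structure of A has elementary divisors (x - 5)^2. Arranging the block sizes at each eigenvalue in decreasing order and taking row products gives the invariant factors.

Invariant factors (smallest first, each dividing the next): (x - 5)^2.

Check: the last factor (x - 5)^2 is the minimal polynomial, and the product (x - 5)^2 is the characteristic polynomial.

(x - 5)^2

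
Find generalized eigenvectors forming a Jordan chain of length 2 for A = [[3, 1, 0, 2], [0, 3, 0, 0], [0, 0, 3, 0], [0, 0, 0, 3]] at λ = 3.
v_1 = [[-1, -1, 1, 1]]^T, v_2 = [[1, 0, 0, 0]]^T

We seek v_1 ∈ ker((A - 3I)^2) \ ker(A - 3I), then set v_{i+1} = (A - 3I) v_i.

One such chain is v_1 = [[-1, -1, 1, 1]]^T, v_2 = [[1, 0, 0, 0]]^T. Check: (A - 3I) v_2 = [[0, 0, 0, 0]]^T = 0.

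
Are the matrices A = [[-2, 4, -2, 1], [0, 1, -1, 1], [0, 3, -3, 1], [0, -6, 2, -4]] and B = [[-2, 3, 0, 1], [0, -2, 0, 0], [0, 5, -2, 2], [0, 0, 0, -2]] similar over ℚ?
Yes.

Two matrices over a field are similar if and only if they have the same invariant factors.

Both A and B have characteristic polynomial (x + 2)^4 and minimal polynomial (x + 2)^2. Computing further, both have invariant factors (x + 2)^2, (x + 2)^2. Hence A and B are similar.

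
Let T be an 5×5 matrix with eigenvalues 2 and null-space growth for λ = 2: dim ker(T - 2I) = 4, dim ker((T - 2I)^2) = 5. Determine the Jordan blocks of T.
λ = 2: successive nullity increments [4, 1] count blocks of size ≥ k; block sizes are [2, 1, 1, 1].

Jordan blocks: (2, 2), (2, 1), (2, 1), (2, 1)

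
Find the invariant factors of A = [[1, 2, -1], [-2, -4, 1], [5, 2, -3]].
(x + 2)^3

The Jordan structure of A has elementary divisors (x + 2)^3. Arranging the block sizes at each eigenvalue in decreasing order and taking row products gives the invariant factors.

Invariant factors (smallest first, each dividing the next): (x + 2)^3.

Check: the last factor (x + 2)^3 is the minimal polynomial, and the product (x + 2)^3 is the characteristic polynomial.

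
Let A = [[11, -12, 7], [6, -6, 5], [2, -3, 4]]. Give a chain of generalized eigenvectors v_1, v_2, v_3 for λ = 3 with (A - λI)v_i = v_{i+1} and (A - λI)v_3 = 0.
We seek v_1 ∈ ker((A - 3I)^3) \ ker((A - 3I)^2), then set v_{i+1} = (A - 3I) v_i.

One such chain is v_1 = [[-2, -2, -1]]^T, v_2 = [[1, 1, 1]]^T, v_3 = [[3, 2, 0]]^T. Check: (A - 3I) v_3 = [[0, 0, 0]]^T = 0.

v_1 = [[-2, -2, -1]]^T, v_2 = [[1, 1, 1]]^T, v_3 = [[3, 2, 0]]^T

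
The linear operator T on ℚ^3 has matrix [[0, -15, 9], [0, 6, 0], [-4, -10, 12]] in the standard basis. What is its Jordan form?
J = [[6, 1, 0], [0, 6, 0], [0, 0, 6]]

The characteristic polynomial is det(xI - A) = (x - 6)^3, so the eigenvalues are 6 (algebraic multiplicity 3).

For λ = 6: rank(A - 6I) = 1, rank((A - 6I)^2) = 0. The eigenspace has dimension 3 - 1 = 2, so there are 2 Jordan blocks; the rank sequence gives block sizes [2, 1].

Assembling the blocks gives the Jordan form J above.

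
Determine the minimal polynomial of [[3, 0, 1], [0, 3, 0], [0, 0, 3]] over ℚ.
m_A(x) = (x - 3)^2

The characteristic polynomial factors as (x - 3)^3. The minimal polynomial is ∏(x - λ)^{k_λ} where k_λ is the size of the largest Jordan block at λ.

For λ = 3: rank(A - 3I) = 1, and the largest Jordan block has size 2 (the smallest k with rank((A - 3I)^k) = rank((A - 3I)^(k+1))).

So m_A(x) = (x - 3)^2.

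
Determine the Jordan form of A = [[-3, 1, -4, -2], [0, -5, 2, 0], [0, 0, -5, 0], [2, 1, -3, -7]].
J = [[-5, 1, 0, 0], [0, -5, 0, 0], [0, 0, -5, 1], [0, 0, 0, -5]]

The characteristic polynomial is det(xI - A) = (x + 5)^4, so the eigenvalues are -5 (algebraic multiplicity 4).

For λ = -5: rank(A + 5I) = 2, rank((A + 5I)^2) = 0. The eigenspace has dimension 4 - 2 = 2, so there are 2 Jordan blocks; the rank sequence gives block sizes [2, 2].

Assembling the blocks gives the Jordan form J above.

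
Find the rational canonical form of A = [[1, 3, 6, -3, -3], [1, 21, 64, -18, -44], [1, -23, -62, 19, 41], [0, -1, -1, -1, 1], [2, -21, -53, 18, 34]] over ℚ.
The invariant factors of A (the non-unit diagonal entries of the Smith normal form of xI - A over ℚ[x]) are x^2 + 2x - 6, (x + 3)(x^2 + 2x - 6), each dividing the next. The characteristic polynomial is their product, (x + 3)(x^2 + 2x - 6)^2.

The rational canonical form is the block-diagonal matrix of companion matrices C(f_i):
R = [[0, 6, 0, 0, 0], [1, -2, 0, 0, 0], [0, 0, 0, 0, 18], [0, 0, 1, 0, 0], [0, 0, 0, 1, -5]].

Note the characteristic polynomial does not split into linear factors over ℚ, so A has no Jordan form over ℚ; the rational canonical form exists over any field.

R = [[0, 6, 0, 0, 0], [1, -2, 0, 0, 0], [0, 0, 0, 0, 18], [0, 0, 1, 0, 0], [0, 0, 0, 1, -5]]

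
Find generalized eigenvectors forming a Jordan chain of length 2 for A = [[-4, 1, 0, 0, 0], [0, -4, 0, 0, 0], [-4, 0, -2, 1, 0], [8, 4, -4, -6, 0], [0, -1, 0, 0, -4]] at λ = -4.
We seek v_1 ∈ ker((A + 4I)^2) \ ker(A + 4I), then set v_{i+1} = (A + 4I) v_i.

One such chain is v_1 = [[0, 1, 0, 2, 0]]^T, v_2 = [[1, 0, 2, 0, -1]]^T. Check: (A + 4I) v_2 = [[0, 0, 0, 0, 0]]^T = 0.

v_1 = [[0, 1, 0, 2, 0]]^T, v_2 = [[1, 0, 2, 0, -1]]^T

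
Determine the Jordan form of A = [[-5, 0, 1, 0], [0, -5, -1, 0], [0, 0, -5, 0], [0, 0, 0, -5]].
J = [[-5, 1, 0, 0], [0, -5, 0, 0], [0, 0, -5, 0], [0, 0, 0, -5]]

The characteristic polynomial is det(xI - A) = (x + 5)^4, so the eigenvalues are -5 (algebraic multiplicity 4).

For λ = -5: rank(A + 5I) = 1, rank((A + 5I)^2) = 0. The eigenspace has dimension 4 - 1 = 3, so there are 3 Jordan blocks; the rank sequence gives block sizes [2, 1, 1].

Assembling the blocks gives the Jordan form J above.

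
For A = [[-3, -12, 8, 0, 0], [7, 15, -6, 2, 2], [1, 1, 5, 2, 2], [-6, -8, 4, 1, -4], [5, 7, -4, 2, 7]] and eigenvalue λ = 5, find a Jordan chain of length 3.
v_1 = [[-1, 0, -1, 0, 1]]^T, v_2 = [[0, 1, 1, -2, 1]]^T, v_3 = [[-4, 2, -1, 0, 1]]^T

We seek v_1 ∈ ker((A - 5I)^3) \ ker((A - 5I)^2), then set v_{i+1} = (A - 5I) v_i.

One such chain is v_1 = [[-1, 0, -1, 0, 1]]^T, v_2 = [[0, 1, 1, -2, 1]]^T, v_3 = [[-4, 2, -1, 0, 1]]^T. Check: (A - 5I) v_3 = [[0, 0, 0, 0, 0]]^T = 0.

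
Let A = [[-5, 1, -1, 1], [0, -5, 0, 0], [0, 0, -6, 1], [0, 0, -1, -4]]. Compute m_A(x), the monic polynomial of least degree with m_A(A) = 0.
The characteristic polynomial factors as (x + 5)^4. The minimal polynomial is ∏(x - λ)^{k_λ} where k_λ is the size of the largest Jordan block at λ.

For λ = -5: rank(A + 5I) = 2, and the largest Jordan block has size 2 (the smallest k with rank((A + 5I)^k) = rank((A + 5I)^(k+1))).

So m_A(x) = (x + 5)^2.

m_A(x) = (x + 5)^2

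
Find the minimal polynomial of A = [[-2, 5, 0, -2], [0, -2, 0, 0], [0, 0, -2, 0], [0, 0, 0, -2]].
m_A(x) = (x + 2)^2

The characteristic polynomial factors as (x + 2)^4. The minimal polynomial is ∏(x - λ)^{k_λ} where k_λ is the size of the largest Jordan block at λ.

For λ = -2: rank(A + 2I) = 1, and the largest Jordan block has size 2 (the smallest k with rank((A + 2I)^k) = rank((A + 2I)^(k+1))).

So m_A(x) = (x + 2)^2.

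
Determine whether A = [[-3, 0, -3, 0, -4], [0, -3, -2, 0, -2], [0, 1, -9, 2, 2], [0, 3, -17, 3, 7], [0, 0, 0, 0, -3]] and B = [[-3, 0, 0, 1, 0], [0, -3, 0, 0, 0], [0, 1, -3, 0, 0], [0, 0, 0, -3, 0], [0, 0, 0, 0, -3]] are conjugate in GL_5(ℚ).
No.

Both have characteristic polynomial (x + 3)^5, but the minimal polynomial of A is (x + 3)^3 while the minimal polynomial of B is (x + 3)^2. The minimal polynomial is a similarity invariant, so A and B are not similar.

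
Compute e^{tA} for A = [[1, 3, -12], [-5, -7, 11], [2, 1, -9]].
A has Jordan form J = [[-5, 1, 0], [0, -5, 1], [0, 0, -5]] with A = PJP^{-1}, so e^{tA} = P e^{tJ} P^{-1}.

For a Jordan block J_k(λ), e^{tJ_k(λ)} = e^{λt} · (I + tN + t^2 N^2/2! + ... + t^{k-1} N^{k-1}/(k-1)!) where N is the nilpotent superdiagonal part.

Assembling the blocks and conjugating back gives the entries of e^{tA} as shown above.

e^{tA} = [[(-3*t^2 + 12*t + 2)*e^{-5*t}/2, 3*t*e^{-5*t}, 3*t*(3*t - 8)*e^{-5*t}/2], [t*(t - 5)*e^{-5*t}, (1 - 2*t)*e^{-5*t}, t*(11 - 3*t)*e^{-5*t}], [t*(4 - t)*e^{-5*t}/2, t*e^{-5*t}, (3*t^2 - 8*t + 2)*e^{-5*t}/2]]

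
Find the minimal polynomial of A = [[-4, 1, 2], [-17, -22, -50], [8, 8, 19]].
The characteristic polynomial factors as (x - 3)(x + 5)^2. The minimal polynomial is ∏(x - λ)^{k_λ} where k_λ is the size of the largest Jordan block at λ.

For λ = -5: rank(A + 5I) = 2, and the largest Jordan block has size 2 (the smallest k with rank((A + 5I)^k) = rank((A + 5I)^(k+1))).
For λ = 3: rank(A - 3I) = 2, and the largest Jordan block has size 1 (the smallest k with rank((A - 3I)^k) = rank((A - 3I)^(k+1))).

So m_A(x) = (x - 3)(x + 5)^2.

m_A(x) = (x - 3)(x + 5)^2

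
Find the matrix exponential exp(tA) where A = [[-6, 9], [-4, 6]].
A has Jordan form J = [[0, 1], [0, 0]] with A = PJP^{-1}, so e^{tA} = P e^{tJ} P^{-1}.

For a Jordan block J_k(λ), e^{tJ_k(λ)} = e^{λt} · (I + tN + t^2 N^2/2! + ... + t^{k-1} N^{k-1}/(k-1)!) where N is the nilpotent superdiagonal part.

Assembling the blocks and conjugating back gives the entries of e^{tA} as shown above.

e^{tA} = [[1 - 6*t, 9*t], [-4*t, 6*t + 1]]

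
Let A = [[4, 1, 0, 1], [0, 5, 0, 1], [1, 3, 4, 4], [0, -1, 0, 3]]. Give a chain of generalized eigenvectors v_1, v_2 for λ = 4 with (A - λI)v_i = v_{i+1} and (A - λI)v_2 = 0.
We seek v_1 ∈ ker((A - 4I)^2) \ ker(A - 4I), then set v_{i+1} = (A - 4I) v_i.

One such chain is v_1 = [[0, 2, 0, -1]]^T, v_2 = [[1, 1, 2, -1]]^T. Check: (A - 4I) v_2 = [[0, 0, 0, 0]]^T = 0.

v_1 = [[0, 2, 0, -1]]^T, v_2 = [[1, 1, 2, -1]]^T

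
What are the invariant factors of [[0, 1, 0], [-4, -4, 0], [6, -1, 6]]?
(x - 6)(x + 2)^2

The Jordan structure of A has elementary divisors (x + 2)^2, (x - 6). Arranging the block sizes at each eigenvalue in decreasing order and taking row products gives the invariant factors.

Invariant factors (smallest first, each dividing the next): (x - 6)(x + 2)^2.

Check: the last factor (x - 6)(x + 2)^2 is the minimal polynomial, and the product (x - 6)(x + 2)^2 is the characteristic polynomial.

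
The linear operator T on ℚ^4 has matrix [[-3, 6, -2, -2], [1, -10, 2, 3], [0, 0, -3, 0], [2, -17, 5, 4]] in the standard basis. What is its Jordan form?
J = [[-3, 1, 0, 0], [0, -3, 1, 0], [0, 0, -3, 0], [0, 0, 0, -3]]

The characteristic polynomial is det(xI - A) = (x + 3)^4, so the eigenvalues are -3 (algebraic multiplicity 4).

For λ = -3: rank(A + 3I) = 2, rank((A + 3I)^2) = 1, rank((A + 3I)^3) = 0. The eigenspace has dimension 4 - 2 = 2, so there are 2 Jordan blocks; the rank sequence gives block sizes [3, 1].

Assembling the blocks gives the Jordan form J above.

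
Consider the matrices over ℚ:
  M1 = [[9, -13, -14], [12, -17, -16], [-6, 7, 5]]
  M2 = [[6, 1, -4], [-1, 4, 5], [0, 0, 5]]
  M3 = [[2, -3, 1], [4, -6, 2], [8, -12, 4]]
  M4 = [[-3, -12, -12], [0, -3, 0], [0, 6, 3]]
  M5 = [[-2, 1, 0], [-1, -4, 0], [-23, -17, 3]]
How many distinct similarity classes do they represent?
4 classes: {M1, M5}, {M2}, {M3}, {M4}

Characteristic polynomials: χ_{M1} = (x - 3)(x + 3)^2, χ_{M2} = (x - 5)^3, χ_{M3} = x^3, χ_{M4} = (x - 3)(x + 3)^2, χ_{M5} = (x - 3)(x + 3)^2.

{M1, M5}: invariant factors (x - 3)(x + 3)^2.

{M2}: invariant factors (x - 5)^3.

{M3}: invariant factors x, x^2.

{M4}: invariant factors x + 3, (x - 3)(x + 3).

Matrices are similar if and only if their invariant-factor lists agree; the partition into similarity classes is {M1, M5}, {M2}, {M3}, {M4}.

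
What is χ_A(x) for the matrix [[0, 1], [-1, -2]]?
xI - A = [[x, -1], [1, x + 2]].

Expanding det(xI - A) along the first row:
det(xI - A) = + (x)·det([[x + 2]]) - (-1)·det([[1]]).

Evaluating gives χ_A(x) = x^2 + 2x + 1 = (x + 1)^2.

χ_A(x) = (x + 1)^2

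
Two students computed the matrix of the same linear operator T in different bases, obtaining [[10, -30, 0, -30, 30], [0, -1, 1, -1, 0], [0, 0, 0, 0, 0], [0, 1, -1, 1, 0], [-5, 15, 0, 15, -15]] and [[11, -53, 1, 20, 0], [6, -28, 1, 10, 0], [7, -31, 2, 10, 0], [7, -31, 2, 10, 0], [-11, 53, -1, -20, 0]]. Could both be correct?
Yes.

Two matrices over a field are similar if and only if they have the same invariant factors.

Both A and B have characteristic polynomial x^4(x + 5) and minimal polynomial x^2(x + 5). Computing further, both have invariant factors x, x, x^2(x + 5). Hence A and B are similar.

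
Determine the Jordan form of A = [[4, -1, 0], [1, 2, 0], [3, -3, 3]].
J = [[3, 1, 0], [0, 3, 0], [0, 0, 3]]

The characteristic polynomial is det(xI - A) = (x - 3)^3, so the eigenvalues are 3 (algebraic multiplicity 3).

For λ = 3: rank(A - 3I) = 1, rank((A - 3I)^2) = 0. The eigenspace has dimension 3 - 1 = 2, so there are 2 Jordan blocks; the rank sequence gives block sizes [2, 1].

Assembling the blocks gives the Jordan form J above.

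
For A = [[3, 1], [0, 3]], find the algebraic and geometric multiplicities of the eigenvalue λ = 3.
algebraic multiplicity 2, geometric multiplicity 1

The characteristic polynomial is (x - 3)^2, so the factor x - 3 appears with exponent 2: the algebraic multiplicity is 2.

rank(A - 3I) = 1, so the eigenspace has dimension 2 - 1 = 1: the geometric multiplicity is 1.

Since 1 < 2, A is not diagonalizable.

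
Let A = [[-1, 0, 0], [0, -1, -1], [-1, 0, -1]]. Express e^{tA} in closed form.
A has Jordan form J = [[-1, 1, 0], [0, -1, 1], [0, 0, -1]] with A = PJP^{-1}, so e^{tA} = P e^{tJ} P^{-1}.

For a Jordan block J_k(λ), e^{tJ_k(λ)} = e^{λt} · (I + tN + t^2 N^2/2! + ... + t^{k-1} N^{k-1}/(k-1)!) where N is the nilpotent superdiagonal part.

Assembling the blocks and conjugating back gives the entries of e^{tA} as shown above.

e^{tA} = [[e^{-t}, 0, 0], [t^2*e^{-t}/2, e^{-t}, -t*e^{-t}], [-t*e^{-t}, 0, e^{-t}]]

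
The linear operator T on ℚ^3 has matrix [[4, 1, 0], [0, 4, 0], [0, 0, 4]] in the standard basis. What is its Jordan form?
J = [[4, 1, 0], [0, 4, 0], [0, 0, 4]]

The characteristic polynomial is det(xI - A) = (x - 4)^3, so the eigenvalues are 4 (algebraic multiplicity 3).

For λ = 4: rank(A - 4I) = 1, rank((A - 4I)^2) = 0. The eigenspace has dimension 3 - 1 = 2, so there are 2 Jordan blocks; the rank sequence gives block sizes [2, 1].

Assembling the blocks gives the Jordan form J above.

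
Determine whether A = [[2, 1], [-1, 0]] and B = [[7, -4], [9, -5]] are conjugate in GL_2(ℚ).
Two matrices over a field are similar if and only if they have the same invariant factors.

Both A and B have characteristic polynomial (x - 1)^2 and minimal polynomial (x - 1)^2. Computing further, both have invariant factors (x - 1)^2. Hence A and B are similar.

Yes.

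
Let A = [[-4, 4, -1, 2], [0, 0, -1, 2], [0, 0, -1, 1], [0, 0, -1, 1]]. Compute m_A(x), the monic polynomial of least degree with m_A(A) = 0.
The characteristic polynomial factors as x^3(x + 4). The minimal polynomial is ∏(x - λ)^{k_λ} where k_λ is the size of the largest Jordan block at λ.

For λ = -4: rank(A + 4I) = 3, and the largest Jordan block has size 1 (the smallest k with rank((A + 4I)^k) = rank((A + 4I)^(k+1))).
For λ = 0: rank(A) = 3, and the largest Jordan block has size 3 (the smallest k with rank(A^k) = rank(A^(k+1))).

So m_A(x) = x^3(x + 4).

m_A(x) = x^3(x + 4)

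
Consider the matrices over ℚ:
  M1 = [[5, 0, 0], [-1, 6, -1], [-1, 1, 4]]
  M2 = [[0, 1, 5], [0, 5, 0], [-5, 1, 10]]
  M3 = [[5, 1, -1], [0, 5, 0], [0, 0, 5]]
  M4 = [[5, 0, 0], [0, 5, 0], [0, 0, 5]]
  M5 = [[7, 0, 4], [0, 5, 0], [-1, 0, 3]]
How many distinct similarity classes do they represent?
2 classes: {M1, M2, M3, M5}, {M4}

Characteristic polynomials: χ_{M1} = (x - 5)^3, χ_{M2} = (x - 5)^3, χ_{M3} = (x - 5)^3, χ_{M4} = (x - 5)^3, χ_{M5} = (x - 5)^3.

{M1, M2, M3, M5}: invariant factors x - 5, (x - 5)^2.

{M4}: invariant factors x - 5, x - 5, x - 5.

Matrices are similar if and only if their invariant-factor lists agree; the partition into similarity classes is {M1, M2, M3, M5}, {M4}.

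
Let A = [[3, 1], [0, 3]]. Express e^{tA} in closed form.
A has Jordan form J = [[3, 1], [0, 3]] with A = PJP^{-1}, so e^{tA} = P e^{tJ} P^{-1}.

For a Jordan block J_k(λ), e^{tJ_k(λ)} = e^{λt} · (I + tN + t^2 N^2/2! + ... + t^{k-1} N^{k-1}/(k-1)!) where N is the nilpotent superdiagonal part.

Assembling the blocks and conjugating back gives the entries of e^{tA} as shown above.

e^{tA} = [[e^{3*t}, t*e^{3*t}], [0, e^{3*t}]]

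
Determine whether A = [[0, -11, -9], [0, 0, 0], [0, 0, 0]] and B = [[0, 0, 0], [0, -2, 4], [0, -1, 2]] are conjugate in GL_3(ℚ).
Yes.

Two matrices over a field are similar if and only if they have the same invariant factors.

Both A and B have characteristic polynomial x^3 and minimal polynomial x^2. Computing further, both have invariant factors x, x^2. Hence A and B are similar.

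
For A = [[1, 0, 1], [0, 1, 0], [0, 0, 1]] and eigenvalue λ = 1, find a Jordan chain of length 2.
We seek v_1 ∈ ker((A - I)^2) \ ker(A - I), then set v_{i+1} = (A - I) v_i.

One such chain is v_1 = [[1, 4, 1]]^T, v_2 = [[1, 0, 0]]^T. Check: (A - I) v_2 = [[0, 0, 0]]^T = 0.

v_1 = [[1, 4, 1]]^T, v_2 = [[1, 0, 0]]^T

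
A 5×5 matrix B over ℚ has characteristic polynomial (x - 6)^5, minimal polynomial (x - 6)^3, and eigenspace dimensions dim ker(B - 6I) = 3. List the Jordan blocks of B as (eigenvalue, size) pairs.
Jordan blocks: (6, 3), (6, 1), (6, 1)

λ = 6: algebraic multiplicity 5 (exponent in χ_B), largest block size 3 (exponent in m_B), 3 blocks (geometric multiplicity). These force block sizes [3, 1, 1].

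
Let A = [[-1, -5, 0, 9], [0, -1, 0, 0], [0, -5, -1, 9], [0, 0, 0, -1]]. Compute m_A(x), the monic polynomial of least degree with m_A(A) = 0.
m_A(x) = (x + 1)^2

The characteristic polynomial factors as (x + 1)^4. The minimal polynomial is ∏(x - λ)^{k_λ} where k_λ is the size of the largest Jordan block at λ.

For λ = -1: rank(A + I) = 1, and the largest Jordan block has size 2 (the smallest k with rank((A + I)^k) = rank((A + I)^(k+1))).

So m_A(x) = (x + 1)^2.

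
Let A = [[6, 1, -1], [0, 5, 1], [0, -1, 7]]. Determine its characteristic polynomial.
xI - A = [[x - 6, -1, 1], [0, x - 5, -1], [0, 1, x - 7]].

Expanding det(xI - A) along the first row:
det(xI - A) = + (x - 6)·det([[x - 5, -1], [1, x - 7]]) - (-1)·det([[0, -1], [0, x - 7]]) + (1)·det([[0, x - 5], [0, 1]]).

Evaluating gives χ_A(x) = x^3 - 18x^2 + 108x - 216 = (x - 6)^3.

χ_A(x) = (x - 6)^3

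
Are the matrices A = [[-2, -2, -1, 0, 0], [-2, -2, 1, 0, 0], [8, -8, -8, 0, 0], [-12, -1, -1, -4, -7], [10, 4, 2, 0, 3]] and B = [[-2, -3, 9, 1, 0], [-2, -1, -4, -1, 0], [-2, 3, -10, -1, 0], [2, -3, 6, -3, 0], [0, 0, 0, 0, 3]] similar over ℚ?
Yes.

Two matrices over a field are similar if and only if they have the same invariant factors.

Both A and B have characteristic polynomial (x - 3)(x + 4)^4 and minimal polynomial (x - 3)(x + 4)^3. Computing further, both have invariant factors x + 4, (x - 3)(x + 4)^3. Hence A and B are similar.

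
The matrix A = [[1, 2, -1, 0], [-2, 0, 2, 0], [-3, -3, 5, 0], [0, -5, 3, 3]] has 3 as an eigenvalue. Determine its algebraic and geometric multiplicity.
The characteristic polynomial is (x - 3)(x - 2)^3, so the factor x - 3 appears with exponent 1: the algebraic multiplicity is 1.

rank(A - 3I) = 3, so the eigenspace has dimension 4 - 3 = 1: the geometric multiplicity is 1.

algebraic multiplicity 1, geometric multiplicity 1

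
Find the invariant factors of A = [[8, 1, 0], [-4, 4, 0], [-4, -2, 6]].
x - 6, (x - 6)^2

The Jordan structure of A has elementary divisors (x - 6)^2, (x - 6). Arranging the block sizes at each eigenvalue in decreasing order and taking row products gives the invariant factors.

Invariant factors (smallest first, each dividing the next): x - 6, (x - 6)^2.

Check: the last factor (x - 6)^2 is the minimal polynomial, and the product (x - 6)^3 is the characteristic polynomial.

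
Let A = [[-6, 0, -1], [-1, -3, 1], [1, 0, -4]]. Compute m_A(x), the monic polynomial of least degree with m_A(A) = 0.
The characteristic polynomial factors as (x + 3)(x + 5)^2. The minimal polynomial is ∏(x - λ)^{k_λ} where k_λ is the size of the largest Jordan block at λ.

For λ = -5: rank(A + 5I) = 2, and the largest Jordan block has size 2 (the smallest k with rank((A + 5I)^k) = rank((A + 5I)^(k+1))).
For λ = -3: rank(A + 3I) = 2, and the largest Jordan block has size 1 (the smallest k with rank((A + 3I)^k) = rank((A + 3I)^(k+1))).

So m_A(x) = (x + 3)(x + 5)^2.

m_A(x) = (x + 3)(x + 5)^2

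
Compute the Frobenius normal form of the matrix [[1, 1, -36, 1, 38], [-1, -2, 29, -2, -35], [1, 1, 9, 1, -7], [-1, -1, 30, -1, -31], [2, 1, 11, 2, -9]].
R = [[0, 0, 0, 0, 45], [1, 0, 0, 0, -42], [0, 1, 0, 0, -7], [0, 0, 1, 0, 7], [0, 0, 0, 1, -2]]

The invariant factors of A (the non-unit diagonal entries of the Smith normal form of xI - A over ℚ[x]) are (x - 1)(x + 3)^2(x^2 - 3x + 5), each dividing the next. The characteristic polynomial is their product, (x - 1)(x + 3)^2(x^2 - 3x + 5).

The rational canonical form is the block-diagonal matrix of companion matrices C(f_i):
R = [[0, 0, 0, 0, 45], [1, 0, 0, 0, -42], [0, 1, 0, 0, -7], [0, 0, 1, 0, 7], [0, 0, 0, 1, -2]].

Note the characteristic polynomial does not split into linear factors over ℚ, so A has no Jordan form over ℚ; the rational canonical form exists over any field.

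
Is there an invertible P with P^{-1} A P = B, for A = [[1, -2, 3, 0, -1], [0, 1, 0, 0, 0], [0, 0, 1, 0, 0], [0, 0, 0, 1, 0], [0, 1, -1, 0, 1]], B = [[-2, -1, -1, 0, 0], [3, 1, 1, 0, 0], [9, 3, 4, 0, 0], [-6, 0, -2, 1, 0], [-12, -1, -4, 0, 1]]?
Yes.

Two matrices over a field are similar if and only if they have the same invariant factors.

Both A and B have characteristic polynomial (x - 1)^5 and minimal polynomial (x - 1)^3. Computing further, both have invariant factors x - 1, x - 1, (x - 1)^3. Hence A and B are similar.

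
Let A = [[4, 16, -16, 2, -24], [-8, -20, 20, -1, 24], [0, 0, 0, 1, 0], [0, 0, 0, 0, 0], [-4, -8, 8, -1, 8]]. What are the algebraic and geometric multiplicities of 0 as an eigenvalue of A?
algebraic multiplicity 3, geometric multiplicity 2

The characteristic polynomial is x^3(x + 4)^2, so the factor x appears with exponent 3: the algebraic multiplicity is 3.

rank(A) = 3, so the eigenspace has dimension 5 - 3 = 2: the geometric multiplicity is 2.

Since 2 < 3, A is not diagonalizable.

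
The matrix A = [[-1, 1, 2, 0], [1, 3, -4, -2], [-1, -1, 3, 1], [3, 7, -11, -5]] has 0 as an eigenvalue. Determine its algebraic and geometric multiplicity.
The characteristic polynomial is x^4, so the factor x appears with exponent 4: the algebraic multiplicity is 4.

rank(A) = 2, so the eigenspace has dimension 4 - 2 = 2: the geometric multiplicity is 2.

Since 2 < 4, A is not diagonalizable.

algebraic multiplicity 4, geometric multiplicity 2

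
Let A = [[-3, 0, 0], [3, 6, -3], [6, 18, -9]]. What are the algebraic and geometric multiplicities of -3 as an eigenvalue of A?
algebraic multiplicity 2, geometric multiplicity 2

The characteristic polynomial is x(x + 3)^2, so the factor x + 3 appears with exponent 2: the algebraic multiplicity is 2.

rank(A + 3I) = 1, so the eigenspace has dimension 3 - 1 = 2: the geometric multiplicity is 2.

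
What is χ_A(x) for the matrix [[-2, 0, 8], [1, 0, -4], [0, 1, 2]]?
xI - A = [[x + 2, 0, -8], [-1, x, 4], [0, -1, x - 2]].

Expanding det(xI - A) along the first row:
det(xI - A) = + (x + 2)·det([[x, 4], [-1, x - 2]]) - (0)·det([[-1, 4], [0, x - 2]]) + (-8)·det([[-1, x], [0, -1]]).

Evaluating gives χ_A(x) = x^3.

χ_A(x) = x^3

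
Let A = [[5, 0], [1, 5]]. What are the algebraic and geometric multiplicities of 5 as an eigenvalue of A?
algebraic multiplicity 2, geometric multiplicity 1

The characteristic polynomial is (x - 5)^2, so the factor x - 5 appears with exponent 2: the algebraic multiplicity is 2.

rank(A - 5I) = 1, so the eigenspace has dimension 2 - 1 = 1: the geometric multiplicity is 1.

Since 1 < 2, A is not diagonalizable.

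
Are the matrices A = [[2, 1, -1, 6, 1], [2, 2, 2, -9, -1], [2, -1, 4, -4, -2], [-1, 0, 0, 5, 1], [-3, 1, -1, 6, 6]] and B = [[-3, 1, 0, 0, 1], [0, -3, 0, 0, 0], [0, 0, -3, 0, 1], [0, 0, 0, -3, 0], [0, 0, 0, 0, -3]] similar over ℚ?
No.

trace(A) = 19 but trace(B) = -15. The trace is a similarity invariant, so A and B are not similar.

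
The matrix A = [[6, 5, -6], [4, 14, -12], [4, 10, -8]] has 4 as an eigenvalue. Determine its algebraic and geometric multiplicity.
The characteristic polynomial is (x - 4)^3, so the factor x - 4 appears with exponent 3: the algebraic multiplicity is 3.

rank(A - 4I) = 1, so the eigenspace has dimension 3 - 1 = 2: the geometric multiplicity is 2.

Since 2 < 3, A is not diagonalizable.

algebraic multiplicity 3, geometric multiplicity 2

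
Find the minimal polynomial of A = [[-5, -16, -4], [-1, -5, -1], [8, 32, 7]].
m_A(x) = (x + 1)^2

The characteristic polynomial factors as (x + 1)^3. The minimal polynomial is ∏(x - λ)^{k_λ} where k_λ is the size of the largest Jordan block at λ.

For λ = -1: rank(A + I) = 1, and the largest Jordan block has size 2 (the smallest k with rank((A + I)^k) = rank((A + I)^(k+1))).

So m_A(x) = (x + 1)^2.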